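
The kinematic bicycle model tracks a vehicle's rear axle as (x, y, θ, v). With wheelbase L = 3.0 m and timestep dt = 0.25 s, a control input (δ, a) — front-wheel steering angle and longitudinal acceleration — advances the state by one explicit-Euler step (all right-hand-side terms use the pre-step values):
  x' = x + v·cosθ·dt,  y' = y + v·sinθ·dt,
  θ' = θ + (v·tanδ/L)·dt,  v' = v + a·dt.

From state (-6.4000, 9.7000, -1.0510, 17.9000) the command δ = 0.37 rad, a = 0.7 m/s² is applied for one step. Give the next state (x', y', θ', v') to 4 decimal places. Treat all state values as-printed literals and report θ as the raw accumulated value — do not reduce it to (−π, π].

x' = -6.4000 + 17.9000·cos(-1.0510)·0.25 = -4.1773
y' = 9.7000 + 17.9000·sin(-1.0510)·0.25 = 5.8161
θ' = -1.0510 + (17.9000/3.0)·tan(0.37)·0.25 = -0.4724
v' = 17.9000 + 0.7000·0.25 = 18.0750

(-4.1773, 5.8161, -0.4724, 18.0750)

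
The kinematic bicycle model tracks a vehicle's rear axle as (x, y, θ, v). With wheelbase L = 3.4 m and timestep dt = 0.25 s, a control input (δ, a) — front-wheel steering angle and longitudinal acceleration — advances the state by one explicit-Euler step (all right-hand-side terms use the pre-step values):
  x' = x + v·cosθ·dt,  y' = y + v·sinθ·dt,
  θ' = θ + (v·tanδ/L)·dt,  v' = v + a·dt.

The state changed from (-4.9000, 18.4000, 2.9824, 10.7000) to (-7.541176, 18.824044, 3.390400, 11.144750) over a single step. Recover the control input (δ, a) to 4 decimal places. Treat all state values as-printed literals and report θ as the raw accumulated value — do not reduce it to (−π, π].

a = (v'−v)/dt = (0.444750)/0.25 = 1.7790
Δθ = θ'−θ = 0.408000;  (v·dt/L) = 10.7000·0.25/3.4 = 0.786765
tan δ = Δθ·L/(v·dt) = 0.518579  →  δ = 0.4784

δ = 0.4784, a = 1.7790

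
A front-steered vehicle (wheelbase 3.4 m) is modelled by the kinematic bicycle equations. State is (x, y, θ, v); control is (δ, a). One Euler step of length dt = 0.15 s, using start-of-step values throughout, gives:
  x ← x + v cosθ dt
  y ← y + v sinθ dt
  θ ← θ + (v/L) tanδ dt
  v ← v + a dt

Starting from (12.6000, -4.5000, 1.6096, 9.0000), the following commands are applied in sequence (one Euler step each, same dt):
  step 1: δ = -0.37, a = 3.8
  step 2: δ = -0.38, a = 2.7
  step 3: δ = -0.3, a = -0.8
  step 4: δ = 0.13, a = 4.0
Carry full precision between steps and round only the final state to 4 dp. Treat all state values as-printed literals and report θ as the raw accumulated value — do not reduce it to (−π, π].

after step 1 (δ=-0.37, a=3.8): (12.547628, -3.151016, 1.455596, 9.570000)
after step 2 (δ=-0.38, a=2.7): (12.712633, -1.725031, 1.286961, 9.975000)
after step 3 (δ=-0.3, a=-0.8): (13.131642, -0.288648, 1.150830, 9.855000)
after step 4 (δ=0.13, a=4.0): (13.734368, 1.061146, 1.207672, 10.455000)

(13.7344, 1.0611, 1.2077, 10.4550)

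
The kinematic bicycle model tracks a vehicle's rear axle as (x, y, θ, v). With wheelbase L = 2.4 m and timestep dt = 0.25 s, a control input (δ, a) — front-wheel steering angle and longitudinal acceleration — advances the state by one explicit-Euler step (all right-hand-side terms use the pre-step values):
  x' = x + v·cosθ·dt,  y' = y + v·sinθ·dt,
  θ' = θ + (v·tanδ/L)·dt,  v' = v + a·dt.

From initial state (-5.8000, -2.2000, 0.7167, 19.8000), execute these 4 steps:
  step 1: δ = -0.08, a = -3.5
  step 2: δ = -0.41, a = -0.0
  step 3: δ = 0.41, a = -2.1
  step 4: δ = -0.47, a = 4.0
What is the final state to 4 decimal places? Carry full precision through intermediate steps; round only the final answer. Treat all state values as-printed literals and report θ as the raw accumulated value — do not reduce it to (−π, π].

(10.3930, 4.5168, -0.4223, 19.4000)

after step 1 (δ=-0.08, a=-3.5): (-2.067811, 1.051656, 0.551347, 18.925000)
after step 2 (δ=-0.41, a=-0.0): (1.962361, 3.530051, -0.305465, 18.925000)
after step 3 (δ=0.41, a=-2.1): (6.474588, 2.107191, 0.551347, 18.400000)
after step 4 (δ=-0.47, a=4.0): (10.392958, 4.516833, -0.422254, 19.400000)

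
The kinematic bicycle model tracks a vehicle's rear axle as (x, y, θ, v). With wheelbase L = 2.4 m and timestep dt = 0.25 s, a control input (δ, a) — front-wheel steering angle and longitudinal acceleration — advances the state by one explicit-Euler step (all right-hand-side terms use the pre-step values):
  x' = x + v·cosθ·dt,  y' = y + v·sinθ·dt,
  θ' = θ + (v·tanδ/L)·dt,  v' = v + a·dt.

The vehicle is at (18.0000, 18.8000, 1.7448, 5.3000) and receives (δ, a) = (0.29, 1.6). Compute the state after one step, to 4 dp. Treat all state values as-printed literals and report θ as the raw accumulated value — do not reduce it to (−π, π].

x' = 18.0000 + 5.3000·cos(1.7448)·0.25 = 17.7706
y' = 18.8000 + 5.3000·sin(1.7448)·0.25 = 20.1050
θ' = 1.7448 + (5.3000/2.4)·tan(0.29)·0.25 = 1.9095
v' = 5.3000 + 1.6000·0.25 = 5.7000

(17.7706, 20.1050, 1.9095, 5.7000)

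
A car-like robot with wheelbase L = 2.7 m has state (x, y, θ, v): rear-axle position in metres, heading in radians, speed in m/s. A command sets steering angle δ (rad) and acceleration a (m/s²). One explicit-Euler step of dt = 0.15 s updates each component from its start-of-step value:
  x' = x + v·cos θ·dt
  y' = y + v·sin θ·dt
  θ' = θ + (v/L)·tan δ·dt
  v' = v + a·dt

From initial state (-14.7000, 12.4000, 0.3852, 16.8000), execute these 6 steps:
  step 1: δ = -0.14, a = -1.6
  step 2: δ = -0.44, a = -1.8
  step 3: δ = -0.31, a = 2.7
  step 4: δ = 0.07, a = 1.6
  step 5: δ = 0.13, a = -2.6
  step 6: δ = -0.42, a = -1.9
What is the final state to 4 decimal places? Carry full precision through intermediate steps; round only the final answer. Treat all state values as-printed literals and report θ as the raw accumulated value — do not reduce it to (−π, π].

(-0.6028, 10.7132, -0.6918, 16.2600)

after step 1 (δ=-0.14, a=-1.6): (-12.364657, 13.346876, 0.253673, 16.560000)
after step 2 (δ=-0.44, a=-1.8): (-9.960152, 13.970263, -0.179445, 16.290000)
after step 3 (δ=-0.31, a=2.7): (-7.555888, 13.534138, -0.469342, 16.695000)
after step 4 (δ=0.07, a=1.6): (-5.322432, 12.401468, -0.404310, 16.935000)
after step 5 (δ=0.13, a=-2.6): (-2.986992, 11.402172, -0.281308, 16.545000)
after step 6 (δ=-0.42, a=-1.9): (-0.602792, 10.713207, -0.691783, 16.260000)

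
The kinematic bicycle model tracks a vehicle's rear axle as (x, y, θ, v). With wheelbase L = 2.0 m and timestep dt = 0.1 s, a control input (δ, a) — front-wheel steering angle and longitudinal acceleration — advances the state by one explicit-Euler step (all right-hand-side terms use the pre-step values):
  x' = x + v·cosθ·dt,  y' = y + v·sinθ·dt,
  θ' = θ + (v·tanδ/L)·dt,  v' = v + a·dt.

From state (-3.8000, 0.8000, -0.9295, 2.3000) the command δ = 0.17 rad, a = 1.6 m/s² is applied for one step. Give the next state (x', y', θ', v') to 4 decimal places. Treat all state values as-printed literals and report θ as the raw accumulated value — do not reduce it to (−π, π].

x' = -3.8000 + 2.3000·cos(-0.9295)·0.1 = -3.6624
y' = 0.8000 + 2.3000·sin(-0.9295)·0.1 = 0.6157
θ' = -0.9295 + (2.3000/2.0)·tan(0.17)·0.1 = -0.9098
v' = 2.3000 + 1.6000·0.1 = 2.4600

(-3.6624, 0.6157, -0.9098, 2.4600)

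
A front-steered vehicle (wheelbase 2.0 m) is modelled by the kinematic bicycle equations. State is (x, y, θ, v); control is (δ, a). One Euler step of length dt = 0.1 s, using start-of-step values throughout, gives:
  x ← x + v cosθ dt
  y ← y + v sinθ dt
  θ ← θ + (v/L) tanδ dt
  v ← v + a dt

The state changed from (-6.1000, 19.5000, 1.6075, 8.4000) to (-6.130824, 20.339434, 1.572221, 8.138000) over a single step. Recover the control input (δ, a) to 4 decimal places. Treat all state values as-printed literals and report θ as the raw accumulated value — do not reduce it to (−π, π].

δ = -0.0838, a = -2.6200

a = (v'−v)/dt = (-0.262000)/0.1 = -2.6200
Δθ = θ'−θ = -0.035279;  (v·dt/L) = 8.4000·0.1/2.0 = 0.420000
tan δ = Δθ·L/(v·dt) = -0.083998  →  δ = -0.0838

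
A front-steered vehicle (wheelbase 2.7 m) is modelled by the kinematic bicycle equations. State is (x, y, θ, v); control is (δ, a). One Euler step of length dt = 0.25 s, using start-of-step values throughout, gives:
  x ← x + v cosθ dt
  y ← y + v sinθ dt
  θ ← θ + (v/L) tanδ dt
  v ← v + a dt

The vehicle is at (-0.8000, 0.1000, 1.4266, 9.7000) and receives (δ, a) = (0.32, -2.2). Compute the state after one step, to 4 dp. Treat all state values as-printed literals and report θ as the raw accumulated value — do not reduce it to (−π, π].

(-0.4515, 2.4998, 1.7242, 9.1500)

x' = -0.8000 + 9.7000·cos(1.4266)·0.25 = -0.4515
y' = 0.1000 + 9.7000·sin(1.4266)·0.25 = 2.4998
θ' = 1.4266 + (9.7000/2.7)·tan(0.32)·0.25 = 1.7242
v' = 9.7000 − 2.2000·0.25 = 9.1500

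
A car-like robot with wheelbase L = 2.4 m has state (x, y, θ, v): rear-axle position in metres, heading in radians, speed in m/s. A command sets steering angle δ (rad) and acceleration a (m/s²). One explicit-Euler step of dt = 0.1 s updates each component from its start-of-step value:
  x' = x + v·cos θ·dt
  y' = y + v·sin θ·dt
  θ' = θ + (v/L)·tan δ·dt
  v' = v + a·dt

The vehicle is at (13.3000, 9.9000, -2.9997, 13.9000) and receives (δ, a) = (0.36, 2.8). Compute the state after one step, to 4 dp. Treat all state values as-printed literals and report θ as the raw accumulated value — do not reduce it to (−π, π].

x' = 13.3000 + 13.9000·cos(-2.9997)·0.1 = 11.9240
y' = 9.9000 + 13.9000·sin(-2.9997)·0.1 = 9.7034
θ' = -2.9997 + (13.9000/2.4)·tan(0.36)·0.1 = -2.7817
v' = 13.9000 + 2.8000·0.1 = 14.1800

(11.9240, 9.7034, -2.7817, 14.1800)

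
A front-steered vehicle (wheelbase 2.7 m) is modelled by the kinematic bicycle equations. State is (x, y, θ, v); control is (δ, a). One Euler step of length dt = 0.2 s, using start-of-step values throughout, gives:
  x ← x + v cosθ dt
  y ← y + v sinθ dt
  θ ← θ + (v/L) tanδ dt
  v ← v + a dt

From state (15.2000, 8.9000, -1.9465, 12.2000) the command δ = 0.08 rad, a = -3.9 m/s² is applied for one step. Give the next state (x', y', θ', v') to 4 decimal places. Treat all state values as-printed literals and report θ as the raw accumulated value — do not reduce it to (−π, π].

(14.3047, 6.6302, -1.8740, 11.4200)

x' = 15.2000 + 12.2000·cos(-1.9465)·0.2 = 14.3047
y' = 8.9000 + 12.2000·sin(-1.9465)·0.2 = 6.6302
θ' = -1.9465 + (12.2000/2.7)·tan(0.08)·0.2 = -1.8740
v' = 12.2000 − 3.9000·0.2 = 11.4200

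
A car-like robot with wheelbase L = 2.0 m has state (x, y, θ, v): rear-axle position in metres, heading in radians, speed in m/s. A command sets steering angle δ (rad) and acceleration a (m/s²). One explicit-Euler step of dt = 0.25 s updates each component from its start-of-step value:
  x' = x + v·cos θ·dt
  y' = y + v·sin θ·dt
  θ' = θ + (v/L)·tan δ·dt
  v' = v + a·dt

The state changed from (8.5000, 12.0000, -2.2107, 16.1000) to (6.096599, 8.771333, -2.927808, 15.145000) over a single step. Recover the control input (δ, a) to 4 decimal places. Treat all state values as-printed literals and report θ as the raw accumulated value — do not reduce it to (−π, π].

δ = -0.3423, a = -3.8200

a = (v'−v)/dt = (-0.955000)/0.25 = -3.8200
Δθ = θ'−θ = -0.717108;  (v·dt/L) = 16.1000·0.25/2.0 = 2.012500
tan δ = Δθ·L/(v·dt) = -0.356327  →  δ = -0.3423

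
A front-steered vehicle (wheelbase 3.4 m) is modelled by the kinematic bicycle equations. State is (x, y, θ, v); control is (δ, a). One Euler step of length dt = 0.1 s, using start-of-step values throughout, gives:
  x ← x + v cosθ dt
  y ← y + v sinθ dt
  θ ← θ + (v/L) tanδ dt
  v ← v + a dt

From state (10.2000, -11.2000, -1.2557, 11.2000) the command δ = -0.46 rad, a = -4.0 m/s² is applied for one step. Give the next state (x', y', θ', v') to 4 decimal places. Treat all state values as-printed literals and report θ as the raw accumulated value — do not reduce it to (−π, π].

x' = 10.2000 + 11.2000·cos(-1.2557)·0.1 = 10.5471
y' = -11.2000 + 11.2000·sin(-1.2557)·0.1 = -12.2649
θ' = -1.2557 + (11.2000/3.4)·tan(-0.46)·0.1 = -1.4189
v' = 11.2000 − 4.0000·0.1 = 10.8000

(10.5471, -12.2649, -1.4189, 10.8000)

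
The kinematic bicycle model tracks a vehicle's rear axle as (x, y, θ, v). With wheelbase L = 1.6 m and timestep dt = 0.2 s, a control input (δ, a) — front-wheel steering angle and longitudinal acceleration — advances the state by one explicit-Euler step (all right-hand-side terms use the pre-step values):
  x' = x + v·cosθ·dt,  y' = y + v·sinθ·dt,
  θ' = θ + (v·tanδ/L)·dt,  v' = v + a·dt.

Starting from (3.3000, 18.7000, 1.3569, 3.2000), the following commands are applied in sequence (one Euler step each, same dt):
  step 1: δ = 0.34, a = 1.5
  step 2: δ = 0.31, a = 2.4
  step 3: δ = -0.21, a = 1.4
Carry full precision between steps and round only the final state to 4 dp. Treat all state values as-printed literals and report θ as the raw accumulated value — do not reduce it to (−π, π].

after step 1 (δ=0.34, a=1.5): (3.435852, 19.325415, 1.498395, 3.500000)
after step 2 (δ=0.31, a=2.4): (3.486489, 20.023581, 1.638538, 3.980000)
after step 3 (δ=-0.21, a=1.4): (3.432608, 20.817756, 1.532500, 4.260000)

(3.4326, 20.8178, 1.5325, 4.2600)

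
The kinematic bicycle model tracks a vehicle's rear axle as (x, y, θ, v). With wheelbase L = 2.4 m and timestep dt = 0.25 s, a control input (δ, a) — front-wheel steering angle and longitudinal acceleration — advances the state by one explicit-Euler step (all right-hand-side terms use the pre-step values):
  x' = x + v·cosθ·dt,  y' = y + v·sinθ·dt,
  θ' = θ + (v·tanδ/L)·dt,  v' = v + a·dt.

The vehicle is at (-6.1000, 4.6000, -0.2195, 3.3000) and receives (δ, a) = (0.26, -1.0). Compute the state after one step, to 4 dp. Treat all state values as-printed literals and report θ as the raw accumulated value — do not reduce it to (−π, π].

(-5.2948, 4.4204, -0.1281, 3.0500)

x' = -6.1000 + 3.3000·cos(-0.2195)·0.25 = -5.2948
y' = 4.6000 + 3.3000·sin(-0.2195)·0.25 = 4.4204
θ' = -0.2195 + (3.3000/2.4)·tan(0.26)·0.25 = -0.1281
v' = 3.3000 − 1.0000·0.25 = 3.0500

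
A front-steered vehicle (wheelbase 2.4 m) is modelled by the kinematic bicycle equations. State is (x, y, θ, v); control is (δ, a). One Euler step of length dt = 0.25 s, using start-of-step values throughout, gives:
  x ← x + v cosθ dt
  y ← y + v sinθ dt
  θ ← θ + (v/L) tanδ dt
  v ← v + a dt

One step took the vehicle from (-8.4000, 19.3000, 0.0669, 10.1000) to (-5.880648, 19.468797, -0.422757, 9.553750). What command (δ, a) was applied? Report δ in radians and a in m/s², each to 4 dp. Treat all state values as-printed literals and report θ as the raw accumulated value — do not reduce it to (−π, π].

a = (v'−v)/dt = (-0.546250)/0.25 = -2.1850
Δθ = θ'−θ = -0.489657;  (v·dt/L) = 10.1000·0.25/2.4 = 1.052083
tan δ = Δθ·L/(v·dt) = -0.465417  →  δ = -0.4356

δ = -0.4356, a = -2.1850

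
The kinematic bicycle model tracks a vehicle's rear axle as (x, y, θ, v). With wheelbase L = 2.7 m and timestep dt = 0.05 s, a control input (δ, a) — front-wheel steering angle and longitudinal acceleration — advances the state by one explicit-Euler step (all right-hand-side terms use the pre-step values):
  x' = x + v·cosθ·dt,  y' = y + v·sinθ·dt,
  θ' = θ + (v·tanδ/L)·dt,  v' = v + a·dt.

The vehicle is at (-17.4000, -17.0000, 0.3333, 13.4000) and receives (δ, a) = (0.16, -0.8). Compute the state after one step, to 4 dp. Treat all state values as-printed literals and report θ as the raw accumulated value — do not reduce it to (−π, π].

x' = -17.4000 + 13.4000·cos(0.3333)·0.05 = -16.7669
y' = -17.0000 + 13.4000·sin(0.3333)·0.05 = -16.7808
θ' = 0.3333 + (13.4000/2.7)·tan(0.16)·0.05 = 0.3733
v' = 13.4000 − 0.8000·0.05 = 13.3600

(-16.7669, -16.7808, 0.3733, 13.3600)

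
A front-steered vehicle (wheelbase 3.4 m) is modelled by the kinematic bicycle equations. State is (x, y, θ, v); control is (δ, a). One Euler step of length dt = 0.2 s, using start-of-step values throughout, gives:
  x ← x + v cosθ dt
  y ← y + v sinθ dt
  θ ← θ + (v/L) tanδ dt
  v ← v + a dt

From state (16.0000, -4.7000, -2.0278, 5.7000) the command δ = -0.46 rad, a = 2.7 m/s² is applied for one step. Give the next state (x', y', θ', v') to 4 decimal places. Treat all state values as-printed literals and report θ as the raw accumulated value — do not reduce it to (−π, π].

(15.4970, -5.7230, -2.1939, 6.2400)

x' = 16.0000 + 5.7000·cos(-2.0278)·0.2 = 15.4970
y' = -4.7000 + 5.7000·sin(-2.0278)·0.2 = -5.7230
θ' = -2.0278 + (5.7000/3.4)·tan(-0.46)·0.2 = -2.1939
v' = 5.7000 + 2.7000·0.2 = 6.2400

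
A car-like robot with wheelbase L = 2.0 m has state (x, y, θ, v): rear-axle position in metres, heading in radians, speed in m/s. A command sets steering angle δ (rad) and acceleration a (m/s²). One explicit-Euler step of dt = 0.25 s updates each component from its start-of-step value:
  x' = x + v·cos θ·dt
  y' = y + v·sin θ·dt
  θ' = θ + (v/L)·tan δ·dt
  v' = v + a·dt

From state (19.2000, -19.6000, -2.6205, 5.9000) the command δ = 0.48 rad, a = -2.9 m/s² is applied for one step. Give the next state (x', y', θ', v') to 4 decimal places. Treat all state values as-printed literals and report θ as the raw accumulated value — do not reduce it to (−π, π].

x' = 19.2000 + 5.9000·cos(-2.6205)·0.25 = 17.9208
y' = -19.6000 + 5.9000·sin(-2.6205)·0.25 = -20.3343
θ' = -2.6205 + (5.9000/2.0)·tan(0.48)·0.25 = -2.2365
v' = 5.9000 − 2.9000·0.25 = 5.1750

(17.9208, -20.3343, -2.2365, 5.1750)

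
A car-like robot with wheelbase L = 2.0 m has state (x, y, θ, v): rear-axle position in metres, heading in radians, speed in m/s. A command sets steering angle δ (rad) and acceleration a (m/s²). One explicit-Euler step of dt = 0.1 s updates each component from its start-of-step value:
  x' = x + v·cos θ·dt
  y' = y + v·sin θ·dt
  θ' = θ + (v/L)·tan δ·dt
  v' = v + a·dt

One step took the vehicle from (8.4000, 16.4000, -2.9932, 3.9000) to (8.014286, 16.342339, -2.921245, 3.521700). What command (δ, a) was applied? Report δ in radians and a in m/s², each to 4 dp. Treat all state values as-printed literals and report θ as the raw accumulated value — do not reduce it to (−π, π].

δ = 0.3535, a = -3.7830

a = (v'−v)/dt = (-0.378300)/0.1 = -3.7830
Δθ = θ'−θ = 0.071955;  (v·dt/L) = 3.9000·0.1/2.0 = 0.195000
tan δ = Δθ·L/(v·dt) = 0.369000  →  δ = 0.3535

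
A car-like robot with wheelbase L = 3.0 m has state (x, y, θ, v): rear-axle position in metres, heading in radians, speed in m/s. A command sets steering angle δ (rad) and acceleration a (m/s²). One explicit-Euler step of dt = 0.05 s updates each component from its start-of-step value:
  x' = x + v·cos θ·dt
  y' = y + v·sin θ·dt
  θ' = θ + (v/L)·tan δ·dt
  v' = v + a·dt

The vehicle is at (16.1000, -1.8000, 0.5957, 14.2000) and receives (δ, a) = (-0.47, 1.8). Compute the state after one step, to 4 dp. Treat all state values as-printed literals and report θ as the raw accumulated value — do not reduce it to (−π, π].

x' = 16.1000 + 14.2000·cos(0.5957)·0.05 = 16.6877
y' = -1.8000 + 14.2000·sin(0.5957)·0.05 = -1.4016
θ' = 0.5957 + (14.2000/3.0)·tan(-0.47)·0.05 = 0.4755
v' = 14.2000 + 1.8000·0.05 = 14.2900

(16.6877, -1.4016, 0.4755, 14.2900)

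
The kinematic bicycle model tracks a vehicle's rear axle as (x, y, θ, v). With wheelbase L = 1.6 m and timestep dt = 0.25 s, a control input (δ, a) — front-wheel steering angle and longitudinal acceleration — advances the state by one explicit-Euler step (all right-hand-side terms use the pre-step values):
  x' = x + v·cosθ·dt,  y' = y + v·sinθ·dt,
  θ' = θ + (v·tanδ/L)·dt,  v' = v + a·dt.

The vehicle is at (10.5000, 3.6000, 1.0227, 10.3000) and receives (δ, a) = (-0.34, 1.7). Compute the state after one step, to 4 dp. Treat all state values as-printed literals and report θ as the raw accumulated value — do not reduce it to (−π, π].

(11.8417, 5.7978, 0.4534, 10.7250)

x' = 10.5000 + 10.3000·cos(1.0227)·0.25 = 11.8417
y' = 3.6000 + 10.3000·sin(1.0227)·0.25 = 5.7978
θ' = 1.0227 + (10.3000/1.6)·tan(-0.34)·0.25 = 0.4534
v' = 10.3000 + 1.7000·0.25 = 10.7250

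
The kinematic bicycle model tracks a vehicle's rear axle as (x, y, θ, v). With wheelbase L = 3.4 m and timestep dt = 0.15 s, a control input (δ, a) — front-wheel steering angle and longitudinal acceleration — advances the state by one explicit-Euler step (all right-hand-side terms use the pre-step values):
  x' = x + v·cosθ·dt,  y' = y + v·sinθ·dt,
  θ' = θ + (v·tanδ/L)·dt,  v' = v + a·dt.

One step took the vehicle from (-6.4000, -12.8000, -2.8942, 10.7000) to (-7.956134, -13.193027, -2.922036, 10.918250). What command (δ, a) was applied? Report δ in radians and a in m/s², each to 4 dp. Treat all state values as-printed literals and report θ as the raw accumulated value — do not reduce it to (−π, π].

a = (v'−v)/dt = (0.218250)/0.15 = 1.4550
Δθ = θ'−θ = -0.027836;  (v·dt/L) = 10.7000·0.15/3.4 = 0.472059
tan δ = Δθ·L/(v·dt) = -0.058967  →  δ = -0.0589

δ = -0.0589, a = 1.4550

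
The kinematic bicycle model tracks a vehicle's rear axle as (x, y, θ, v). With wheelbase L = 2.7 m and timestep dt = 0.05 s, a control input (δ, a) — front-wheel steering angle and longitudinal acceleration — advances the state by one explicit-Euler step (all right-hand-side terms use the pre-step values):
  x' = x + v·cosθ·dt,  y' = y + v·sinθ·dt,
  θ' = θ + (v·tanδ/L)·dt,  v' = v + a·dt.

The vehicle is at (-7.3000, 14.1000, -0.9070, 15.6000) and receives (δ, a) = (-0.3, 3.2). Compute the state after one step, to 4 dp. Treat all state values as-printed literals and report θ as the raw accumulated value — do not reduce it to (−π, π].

x' = -7.3000 + 15.6000·cos(-0.9070)·0.05 = -6.8194
y' = 14.1000 + 15.6000·sin(-0.9070)·0.05 = 13.4856
θ' = -0.9070 + (15.6000/2.7)·tan(-0.3)·0.05 = -0.9964
v' = 15.6000 + 3.2000·0.05 = 15.7600

(-6.8194, 13.4856, -0.9964, 15.7600)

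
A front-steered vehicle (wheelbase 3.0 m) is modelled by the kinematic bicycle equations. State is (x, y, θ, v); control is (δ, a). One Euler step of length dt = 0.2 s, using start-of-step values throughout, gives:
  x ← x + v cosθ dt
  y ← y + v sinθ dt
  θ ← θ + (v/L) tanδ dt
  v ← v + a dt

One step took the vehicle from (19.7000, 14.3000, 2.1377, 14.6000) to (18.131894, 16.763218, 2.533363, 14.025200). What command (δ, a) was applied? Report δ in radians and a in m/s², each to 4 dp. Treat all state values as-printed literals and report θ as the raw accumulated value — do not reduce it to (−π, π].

δ = 0.3861, a = -2.8740

a = (v'−v)/dt = (-0.574800)/0.2 = -2.8740
Δθ = θ'−θ = 0.395663;  (v·dt/L) = 14.6000·0.2/3.0 = 0.973333
tan δ = Δθ·L/(v·dt) = 0.406503  →  δ = 0.3861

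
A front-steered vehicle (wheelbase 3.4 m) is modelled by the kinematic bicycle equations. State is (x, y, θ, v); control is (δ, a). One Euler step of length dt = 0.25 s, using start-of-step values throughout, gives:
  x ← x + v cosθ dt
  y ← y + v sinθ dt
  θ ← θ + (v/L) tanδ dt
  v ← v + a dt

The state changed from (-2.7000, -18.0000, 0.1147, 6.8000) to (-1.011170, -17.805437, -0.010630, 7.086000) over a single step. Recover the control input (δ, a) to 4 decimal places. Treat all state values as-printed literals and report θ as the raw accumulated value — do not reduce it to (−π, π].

δ = -0.2456, a = 1.1440

a = (v'−v)/dt = (0.286000)/0.25 = 1.1440
Δθ = θ'−θ = -0.125330;  (v·dt/L) = 6.8000·0.25/3.4 = 0.500000
tan δ = Δθ·L/(v·dt) = -0.250660  →  δ = -0.2456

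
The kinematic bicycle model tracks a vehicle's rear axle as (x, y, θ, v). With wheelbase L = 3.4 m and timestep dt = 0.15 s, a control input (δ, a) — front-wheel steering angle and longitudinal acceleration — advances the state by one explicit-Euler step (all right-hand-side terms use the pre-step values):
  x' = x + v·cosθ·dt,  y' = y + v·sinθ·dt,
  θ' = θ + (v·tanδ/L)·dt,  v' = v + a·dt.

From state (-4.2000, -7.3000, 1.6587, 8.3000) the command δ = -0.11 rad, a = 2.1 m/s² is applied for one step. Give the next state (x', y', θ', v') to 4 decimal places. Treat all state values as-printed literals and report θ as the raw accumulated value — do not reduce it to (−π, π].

x' = -4.2000 + 8.3000·cos(1.6587)·0.15 = -4.3093
y' = -7.3000 + 8.3000·sin(1.6587)·0.15 = -6.0598
θ' = 1.6587 + (8.3000/3.4)·tan(-0.11)·0.15 = 1.6183
v' = 8.3000 + 2.1000·0.15 = 8.6150

(-4.3093, -6.0598, 1.6183, 8.6150)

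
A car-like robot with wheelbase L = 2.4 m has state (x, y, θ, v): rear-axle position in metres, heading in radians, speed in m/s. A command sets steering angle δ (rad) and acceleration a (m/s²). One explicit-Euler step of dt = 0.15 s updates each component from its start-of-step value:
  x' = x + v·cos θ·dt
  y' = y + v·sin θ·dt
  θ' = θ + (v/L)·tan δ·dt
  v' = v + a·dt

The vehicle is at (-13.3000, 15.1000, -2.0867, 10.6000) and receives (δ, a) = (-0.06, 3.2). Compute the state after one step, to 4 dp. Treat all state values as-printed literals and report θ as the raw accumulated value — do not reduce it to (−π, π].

(-14.0844, 13.7169, -2.1265, 11.0800)

x' = -13.3000 + 10.6000·cos(-2.0867)·0.15 = -14.0844
y' = 15.1000 + 10.6000·sin(-2.0867)·0.15 = 13.7169
θ' = -2.0867 + (10.6000/2.4)·tan(-0.06)·0.15 = -2.1265
v' = 10.6000 + 3.2000·0.15 = 11.0800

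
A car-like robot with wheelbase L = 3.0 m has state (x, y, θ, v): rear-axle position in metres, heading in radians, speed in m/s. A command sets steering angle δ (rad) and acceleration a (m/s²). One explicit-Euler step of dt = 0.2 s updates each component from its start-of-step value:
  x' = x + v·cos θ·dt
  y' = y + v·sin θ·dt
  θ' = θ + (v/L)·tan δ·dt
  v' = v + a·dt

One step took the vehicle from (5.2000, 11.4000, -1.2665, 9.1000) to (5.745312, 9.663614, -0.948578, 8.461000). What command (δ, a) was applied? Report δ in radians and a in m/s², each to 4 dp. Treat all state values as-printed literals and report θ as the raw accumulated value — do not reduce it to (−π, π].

δ = 0.4827, a = -3.1950

a = (v'−v)/dt = (-0.639000)/0.2 = -3.1950
Δθ = θ'−θ = 0.317922;  (v·dt/L) = 9.1000·0.2/3.0 = 0.606667
tan δ = Δθ·L/(v·dt) = 0.524047  →  δ = 0.4827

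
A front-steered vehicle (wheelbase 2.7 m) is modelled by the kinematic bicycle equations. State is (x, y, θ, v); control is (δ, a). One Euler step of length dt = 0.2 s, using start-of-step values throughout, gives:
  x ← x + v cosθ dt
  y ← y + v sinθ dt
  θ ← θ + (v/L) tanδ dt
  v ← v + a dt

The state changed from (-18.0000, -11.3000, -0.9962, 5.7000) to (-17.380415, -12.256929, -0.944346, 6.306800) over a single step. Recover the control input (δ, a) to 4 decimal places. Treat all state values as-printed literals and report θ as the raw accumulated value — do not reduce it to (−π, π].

δ = 0.1222, a = 3.0340

a = (v'−v)/dt = (0.606800)/0.2 = 3.0340
Δθ = θ'−θ = 0.051854;  (v·dt/L) = 5.7000·0.2/2.7 = 0.422222
tan δ = Δθ·L/(v·dt) = 0.122812  →  δ = 0.1222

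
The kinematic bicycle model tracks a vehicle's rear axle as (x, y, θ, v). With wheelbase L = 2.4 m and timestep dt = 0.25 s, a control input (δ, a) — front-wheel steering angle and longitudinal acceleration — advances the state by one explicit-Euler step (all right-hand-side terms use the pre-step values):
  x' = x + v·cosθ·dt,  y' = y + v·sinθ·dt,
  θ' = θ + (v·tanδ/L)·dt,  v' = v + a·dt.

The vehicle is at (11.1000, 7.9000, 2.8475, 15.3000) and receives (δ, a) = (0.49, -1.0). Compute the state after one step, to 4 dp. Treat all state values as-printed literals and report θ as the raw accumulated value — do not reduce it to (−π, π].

x' = 11.1000 + 15.3000·cos(2.8475)·0.25 = 7.4392
y' = 7.9000 + 15.3000·sin(2.8475)·0.25 = 9.0088
θ' = 2.8475 + (15.3000/2.4)·tan(0.49)·0.25 = 3.6976
v' = 15.3000 − 1.0000·0.25 = 15.0500

(7.4392, 9.0088, 3.6976, 15.0500)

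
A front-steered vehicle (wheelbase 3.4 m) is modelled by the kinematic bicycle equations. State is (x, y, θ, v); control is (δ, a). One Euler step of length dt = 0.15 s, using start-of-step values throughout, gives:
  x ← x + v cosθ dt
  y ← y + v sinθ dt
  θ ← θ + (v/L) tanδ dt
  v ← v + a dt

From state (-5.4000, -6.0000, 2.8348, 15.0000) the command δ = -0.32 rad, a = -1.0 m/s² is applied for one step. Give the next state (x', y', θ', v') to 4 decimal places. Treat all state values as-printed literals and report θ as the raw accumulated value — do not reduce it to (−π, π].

x' = -5.4000 + 15.0000·cos(2.8348)·0.15 = -7.5449
y' = -6.0000 + 15.0000·sin(2.8348)·0.15 = -5.3205
θ' = 2.8348 + (15.0000/3.4)·tan(-0.32)·0.15 = 2.6155
v' = 15.0000 − 1.0000·0.15 = 14.8500

(-7.5449, -5.3205, 2.6155, 14.8500)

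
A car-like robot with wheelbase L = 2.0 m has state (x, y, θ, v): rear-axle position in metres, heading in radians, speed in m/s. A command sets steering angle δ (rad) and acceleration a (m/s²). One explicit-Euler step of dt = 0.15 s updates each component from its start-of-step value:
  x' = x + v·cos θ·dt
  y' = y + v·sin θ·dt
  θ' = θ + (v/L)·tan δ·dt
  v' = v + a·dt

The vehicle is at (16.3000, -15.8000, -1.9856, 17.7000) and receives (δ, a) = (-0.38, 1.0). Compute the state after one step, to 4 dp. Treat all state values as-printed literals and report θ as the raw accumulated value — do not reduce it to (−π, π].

(15.2300, -18.2298, -2.5158, 17.8500)

x' = 16.3000 + 17.7000·cos(-1.9856)·0.15 = 15.2300
y' = -15.8000 + 17.7000·sin(-1.9856)·0.15 = -18.2298
θ' = -1.9856 + (17.7000/2.0)·tan(-0.38)·0.15 = -2.5158
v' = 17.7000 + 1.0000·0.15 = 17.8500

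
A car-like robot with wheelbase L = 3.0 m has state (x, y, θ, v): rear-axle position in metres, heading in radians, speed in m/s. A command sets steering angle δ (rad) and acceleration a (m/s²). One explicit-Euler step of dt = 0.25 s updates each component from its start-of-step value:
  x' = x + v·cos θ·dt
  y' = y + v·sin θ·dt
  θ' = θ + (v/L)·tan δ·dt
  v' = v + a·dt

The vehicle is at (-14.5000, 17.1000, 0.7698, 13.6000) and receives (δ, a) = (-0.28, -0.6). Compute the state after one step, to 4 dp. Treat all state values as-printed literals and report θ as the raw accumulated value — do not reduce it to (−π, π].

(-12.0586, 19.4664, 0.4439, 13.4500)

x' = -14.5000 + 13.6000·cos(0.7698)·0.25 = -12.0586
y' = 17.1000 + 13.6000·sin(0.7698)·0.25 = 19.4664
θ' = 0.7698 + (13.6000/3.0)·tan(-0.28)·0.25 = 0.4439
v' = 13.6000 − 0.6000·0.25 = 13.4500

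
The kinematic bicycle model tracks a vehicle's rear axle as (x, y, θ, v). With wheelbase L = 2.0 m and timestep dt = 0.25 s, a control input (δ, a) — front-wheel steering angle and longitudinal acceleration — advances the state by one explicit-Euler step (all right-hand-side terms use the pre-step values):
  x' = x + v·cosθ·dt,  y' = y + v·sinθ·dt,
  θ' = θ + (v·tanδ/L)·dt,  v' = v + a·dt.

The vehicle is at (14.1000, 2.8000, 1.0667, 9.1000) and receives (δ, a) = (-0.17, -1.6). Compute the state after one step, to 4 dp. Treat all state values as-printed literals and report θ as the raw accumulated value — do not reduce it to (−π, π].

x' = 14.1000 + 9.1000·cos(1.0667)·0.25 = 15.1989
y' = 2.8000 + 9.1000·sin(1.0667)·0.25 = 4.7920
θ' = 1.0667 + (9.1000/2.0)·tan(-0.17)·0.25 = 0.8714
v' = 9.1000 − 1.6000·0.25 = 8.7000

(15.1989, 4.7920, 0.8714, 8.7000)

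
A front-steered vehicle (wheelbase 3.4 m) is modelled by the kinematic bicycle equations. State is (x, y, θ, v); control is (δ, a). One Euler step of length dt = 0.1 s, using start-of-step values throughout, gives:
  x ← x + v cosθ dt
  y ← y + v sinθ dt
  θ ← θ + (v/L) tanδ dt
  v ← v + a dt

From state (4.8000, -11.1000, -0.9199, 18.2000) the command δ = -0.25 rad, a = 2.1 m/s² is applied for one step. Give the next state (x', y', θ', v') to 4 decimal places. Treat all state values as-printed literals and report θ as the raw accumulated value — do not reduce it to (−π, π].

x' = 4.8000 + 18.2000·cos(-0.9199)·0.1 = 5.9027
y' = -11.1000 + 18.2000·sin(-0.9199)·0.1 = -12.5479
θ' = -0.9199 + (18.2000/3.4)·tan(-0.25)·0.1 = -1.0566
v' = 18.2000 + 2.1000·0.1 = 18.4100

(5.9027, -12.5479, -1.0566, 18.4100)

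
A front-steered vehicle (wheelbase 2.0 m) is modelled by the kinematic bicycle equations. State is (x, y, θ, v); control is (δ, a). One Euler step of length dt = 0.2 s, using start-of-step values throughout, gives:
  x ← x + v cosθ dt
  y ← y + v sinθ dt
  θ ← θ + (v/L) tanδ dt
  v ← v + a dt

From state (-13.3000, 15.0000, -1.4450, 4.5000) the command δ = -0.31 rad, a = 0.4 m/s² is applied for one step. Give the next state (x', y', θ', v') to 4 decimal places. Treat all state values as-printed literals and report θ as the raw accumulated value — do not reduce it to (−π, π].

(-13.1871, 14.1071, -1.5891, 4.5800)

x' = -13.3000 + 4.5000·cos(-1.4450)·0.2 = -13.1871
y' = 15.0000 + 4.5000·sin(-1.4450)·0.2 = 14.1071
θ' = -1.4450 + (4.5000/2.0)·tan(-0.31)·0.2 = -1.5891
v' = 4.5000 + 0.4000·0.2 = 4.5800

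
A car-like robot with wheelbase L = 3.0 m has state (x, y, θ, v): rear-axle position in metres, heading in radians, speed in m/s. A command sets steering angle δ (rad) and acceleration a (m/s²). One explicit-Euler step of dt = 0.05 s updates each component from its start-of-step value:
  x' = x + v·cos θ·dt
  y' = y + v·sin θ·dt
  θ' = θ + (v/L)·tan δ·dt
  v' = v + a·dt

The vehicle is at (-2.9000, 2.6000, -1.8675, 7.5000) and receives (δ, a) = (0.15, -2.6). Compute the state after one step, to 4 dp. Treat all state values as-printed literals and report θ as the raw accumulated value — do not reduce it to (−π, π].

x' = -2.9000 + 7.5000·cos(-1.8675)·0.05 = -3.0096
y' = 2.6000 + 7.5000·sin(-1.8675)·0.05 = 2.2414
θ' = -1.8675 + (7.5000/3.0)·tan(0.15)·0.05 = -1.8486
v' = 7.5000 − 2.6000·0.05 = 7.3700

(-3.0096, 2.2414, -1.8486, 7.3700)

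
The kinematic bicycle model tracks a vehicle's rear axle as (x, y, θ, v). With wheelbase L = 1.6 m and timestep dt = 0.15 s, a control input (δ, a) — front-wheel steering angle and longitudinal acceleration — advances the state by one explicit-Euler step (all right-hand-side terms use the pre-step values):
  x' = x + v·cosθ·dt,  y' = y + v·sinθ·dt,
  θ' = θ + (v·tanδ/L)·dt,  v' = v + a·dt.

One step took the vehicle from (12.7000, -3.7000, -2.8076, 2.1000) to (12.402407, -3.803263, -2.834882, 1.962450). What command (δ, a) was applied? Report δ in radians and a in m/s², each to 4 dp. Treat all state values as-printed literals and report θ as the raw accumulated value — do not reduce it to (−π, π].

δ = -0.1377, a = -0.9170

a = (v'−v)/dt = (-0.137550)/0.15 = -0.9170
Δθ = θ'−θ = -0.027282;  (v·dt/L) = 2.1000·0.15/1.6 = 0.196875
tan δ = Δθ·L/(v·dt) = -0.138575  →  δ = -0.1377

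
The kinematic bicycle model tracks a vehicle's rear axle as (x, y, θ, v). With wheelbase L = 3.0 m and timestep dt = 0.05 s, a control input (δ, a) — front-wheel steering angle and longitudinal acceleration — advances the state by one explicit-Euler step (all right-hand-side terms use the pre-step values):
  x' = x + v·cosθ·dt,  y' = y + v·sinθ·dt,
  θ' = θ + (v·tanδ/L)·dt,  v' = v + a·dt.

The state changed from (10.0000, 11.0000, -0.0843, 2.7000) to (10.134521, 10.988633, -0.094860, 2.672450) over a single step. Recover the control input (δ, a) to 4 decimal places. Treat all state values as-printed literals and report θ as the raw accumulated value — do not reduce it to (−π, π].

δ = -0.2305, a = -0.5510

a = (v'−v)/dt = (-0.027550)/0.05 = -0.5510
Δθ = θ'−θ = -0.010560;  (v·dt/L) = 2.7000·0.05/3.0 = 0.045000
tan δ = Δθ·L/(v·dt) = -0.234667  →  δ = -0.2305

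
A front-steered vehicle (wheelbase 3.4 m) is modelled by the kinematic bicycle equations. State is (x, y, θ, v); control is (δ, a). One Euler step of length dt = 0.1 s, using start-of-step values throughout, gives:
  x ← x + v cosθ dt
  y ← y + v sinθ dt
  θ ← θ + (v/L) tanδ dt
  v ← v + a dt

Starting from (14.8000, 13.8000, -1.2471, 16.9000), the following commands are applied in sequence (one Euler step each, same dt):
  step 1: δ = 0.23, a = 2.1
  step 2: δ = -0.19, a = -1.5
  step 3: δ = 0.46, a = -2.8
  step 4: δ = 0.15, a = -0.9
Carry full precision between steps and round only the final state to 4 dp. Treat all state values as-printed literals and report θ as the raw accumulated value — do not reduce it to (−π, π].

after step 1 (δ=0.23, a=2.1): (15.337544, 12.197768, -1.130717, 17.110000)
after step 2 (δ=-0.19, a=-1.5): (16.066449, 10.649796, -1.227499, 16.960000)
after step 3 (δ=0.46, a=-2.8): (16.637312, 9.052758, -0.980358, 16.680000)
after step 4 (δ=0.15, a=-0.9): (17.565930, 7.667156, -0.906212, 16.590000)

(17.5659, 7.6672, -0.9062, 16.5900)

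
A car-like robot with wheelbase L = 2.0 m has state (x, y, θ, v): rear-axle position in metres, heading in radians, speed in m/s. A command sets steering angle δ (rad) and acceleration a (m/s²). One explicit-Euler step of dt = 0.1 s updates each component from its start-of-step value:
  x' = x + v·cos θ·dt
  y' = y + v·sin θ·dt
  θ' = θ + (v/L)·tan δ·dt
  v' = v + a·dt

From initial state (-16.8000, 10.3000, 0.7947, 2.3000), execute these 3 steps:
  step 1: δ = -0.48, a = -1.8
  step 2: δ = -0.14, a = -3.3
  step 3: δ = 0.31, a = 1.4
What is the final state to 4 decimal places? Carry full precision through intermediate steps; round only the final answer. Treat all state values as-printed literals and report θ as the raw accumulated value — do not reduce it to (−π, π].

(-16.3470, 10.7243, 0.7486, 1.9300)

after step 1 (δ=-0.48, a=-1.8): (-16.638885, 10.464140, 0.734830, 2.120000)
after step 2 (δ=-0.14, a=-3.3): (-16.481593, 10.606278, 0.719892, 1.790000)
after step 3 (δ=0.31, a=1.4): (-16.347007, 10.724293, 0.748561, 1.930000)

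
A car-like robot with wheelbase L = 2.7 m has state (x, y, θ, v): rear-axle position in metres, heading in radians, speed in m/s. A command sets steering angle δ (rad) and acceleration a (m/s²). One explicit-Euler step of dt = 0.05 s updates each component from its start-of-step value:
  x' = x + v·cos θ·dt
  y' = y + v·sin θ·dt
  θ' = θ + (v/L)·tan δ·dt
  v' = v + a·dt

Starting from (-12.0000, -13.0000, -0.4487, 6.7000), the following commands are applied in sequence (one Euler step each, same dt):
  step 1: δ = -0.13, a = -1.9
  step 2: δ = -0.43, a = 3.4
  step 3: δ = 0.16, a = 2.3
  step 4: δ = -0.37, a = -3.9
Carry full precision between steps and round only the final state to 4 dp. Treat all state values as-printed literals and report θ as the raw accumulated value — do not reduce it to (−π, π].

(-10.8070, -13.6274, -0.5503, 6.6950)

after step 1 (δ=-0.13, a=-1.9): (-11.698161, -13.145321, -0.464921, 6.605000)
after step 2 (δ=-0.43, a=3.4): (-11.402965, -13.293390, -0.521017, 6.775000)
after step 3 (δ=0.16, a=2.3): (-11.109162, -13.462007, -0.500770, 6.890000)
after step 4 (δ=-0.37, a=-3.9): (-10.806963, -13.627402, -0.550259, 6.695000)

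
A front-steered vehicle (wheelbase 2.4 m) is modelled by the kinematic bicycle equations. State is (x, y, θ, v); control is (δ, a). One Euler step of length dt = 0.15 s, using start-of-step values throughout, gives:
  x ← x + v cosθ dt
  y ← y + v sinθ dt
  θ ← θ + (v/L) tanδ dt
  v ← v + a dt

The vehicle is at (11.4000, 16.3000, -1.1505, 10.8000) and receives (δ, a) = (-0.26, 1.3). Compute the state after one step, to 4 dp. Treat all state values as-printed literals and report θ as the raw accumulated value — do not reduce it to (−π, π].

x' = 11.4000 + 10.8000·cos(-1.1505)·0.15 = 12.0610
y' = 16.3000 + 10.8000·sin(-1.1505)·0.15 = 14.8210
θ' = -1.1505 + (10.8000/2.4)·tan(-0.26)·0.15 = -1.3301
v' = 10.8000 + 1.3000·0.15 = 10.9950

(12.0610, 14.8210, -1.3301, 10.9950)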